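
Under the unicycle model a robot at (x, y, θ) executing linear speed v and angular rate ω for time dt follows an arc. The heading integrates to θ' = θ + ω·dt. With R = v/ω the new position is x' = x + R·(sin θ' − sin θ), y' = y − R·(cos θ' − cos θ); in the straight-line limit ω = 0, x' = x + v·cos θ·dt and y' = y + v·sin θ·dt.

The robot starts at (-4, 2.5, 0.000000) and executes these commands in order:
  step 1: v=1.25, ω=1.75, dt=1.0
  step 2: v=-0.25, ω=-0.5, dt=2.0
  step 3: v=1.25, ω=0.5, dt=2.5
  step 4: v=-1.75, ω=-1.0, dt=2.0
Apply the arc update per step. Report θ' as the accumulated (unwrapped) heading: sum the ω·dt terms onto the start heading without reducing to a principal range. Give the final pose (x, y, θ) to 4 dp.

(-4.4705, 3.2780, 0.0000)

step 1: θ'=1.7500 (R=0.7143) → pose (-3.2972, 3.3416, 1.7500)
step 2: θ'=0.7500 (R=0.5000) → pose (-3.4483, 2.8866, 0.7500)
step 3: θ'=2.0000 (R=2.5000) → pose (-2.8792, 5.7562, 2.0000)
step 4: θ'=0.0000 (R=1.7500) → pose (-4.4705, 3.2780, 0.0000)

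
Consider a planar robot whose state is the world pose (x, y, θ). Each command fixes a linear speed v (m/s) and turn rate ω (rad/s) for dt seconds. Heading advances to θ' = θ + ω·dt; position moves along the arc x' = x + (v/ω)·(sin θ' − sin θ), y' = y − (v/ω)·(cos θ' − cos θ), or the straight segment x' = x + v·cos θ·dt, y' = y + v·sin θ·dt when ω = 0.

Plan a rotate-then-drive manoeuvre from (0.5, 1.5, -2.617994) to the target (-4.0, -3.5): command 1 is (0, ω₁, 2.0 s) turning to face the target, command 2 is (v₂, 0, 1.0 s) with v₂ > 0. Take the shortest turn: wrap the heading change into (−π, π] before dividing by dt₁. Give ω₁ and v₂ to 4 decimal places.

heading to target = atan2(-3.5−1.5, -4−0.5) = -2.3036
Δθ = wrap(-2.3036 − -2.6180) = 0.3144; ω₁ = Δθ/dt₁ = 0.1572
distance = √((-4−0.5)² + (-3.5−1.5)²) = 6.7268; v₂ = distance/dt₂ = 6.7268

ω₁ = 0.1572, v₂ = 6.7268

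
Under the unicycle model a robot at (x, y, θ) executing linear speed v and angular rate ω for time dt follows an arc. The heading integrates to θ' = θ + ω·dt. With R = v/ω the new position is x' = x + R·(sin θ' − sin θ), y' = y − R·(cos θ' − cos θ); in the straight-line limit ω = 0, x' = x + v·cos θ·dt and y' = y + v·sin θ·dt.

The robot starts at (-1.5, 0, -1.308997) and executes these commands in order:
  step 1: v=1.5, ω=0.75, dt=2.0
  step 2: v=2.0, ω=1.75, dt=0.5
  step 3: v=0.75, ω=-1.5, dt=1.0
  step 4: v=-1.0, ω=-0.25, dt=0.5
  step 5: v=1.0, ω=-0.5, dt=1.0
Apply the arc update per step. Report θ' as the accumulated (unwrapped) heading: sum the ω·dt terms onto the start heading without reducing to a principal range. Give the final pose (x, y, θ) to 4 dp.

(2.4865, -1.1429, -1.0590)

step 1: θ'=0.1910 (R=2.0000) → pose (0.8115, -1.4460, 0.1910)
step 2: θ'=1.0660 (R=1.1429) → pose (1.5949, -0.8766, 1.0660)
step 3: θ'=-0.4340 (R=-0.5000) → pose (2.2428, -0.6648, -0.4340)
step 4: θ'=-0.5590 (R=4.0000) → pose (1.8034, -0.4268, -0.5590)
step 5: θ'=-1.0590 (R=-2.0000) → pose (2.4865, -1.1429, -1.0590)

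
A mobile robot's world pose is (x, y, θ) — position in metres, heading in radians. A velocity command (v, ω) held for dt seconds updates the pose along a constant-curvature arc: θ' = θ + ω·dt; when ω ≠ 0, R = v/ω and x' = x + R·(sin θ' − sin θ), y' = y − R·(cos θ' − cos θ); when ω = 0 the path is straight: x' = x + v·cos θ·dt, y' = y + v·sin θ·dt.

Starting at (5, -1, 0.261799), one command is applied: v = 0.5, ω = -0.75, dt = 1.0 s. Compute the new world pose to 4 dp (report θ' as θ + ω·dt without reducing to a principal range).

θ' = 0.2618 + -0.75·1.0 = -0.4882
R = v/ω = 0.5/-0.75 = -0.6667
x' = 5 + -0.6667·(sin -0.4882 − sin 0.2618) = 5.4852
y' = -1 − -0.6667·(cos -0.4882 − cos 0.2618) = -1.0552

(5.4852, -1.0552, -0.4882)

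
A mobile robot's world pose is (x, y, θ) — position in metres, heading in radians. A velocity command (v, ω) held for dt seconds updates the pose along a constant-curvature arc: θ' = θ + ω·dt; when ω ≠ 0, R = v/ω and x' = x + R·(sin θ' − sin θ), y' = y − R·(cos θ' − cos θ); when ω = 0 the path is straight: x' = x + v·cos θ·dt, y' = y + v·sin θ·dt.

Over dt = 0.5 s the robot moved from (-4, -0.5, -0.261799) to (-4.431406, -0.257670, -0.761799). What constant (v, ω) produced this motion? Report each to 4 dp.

v = -1.0000, ω = -1.0000

Δθ = -0.761799 − -0.261799 = -0.500000
ω = Δθ/dt = -0.500000/0.5 = -1.0000
R = Δx/(sin θ' − sin θ) = 1.0000
v = R·ω = 1.0000·-1.0000 = -1.0000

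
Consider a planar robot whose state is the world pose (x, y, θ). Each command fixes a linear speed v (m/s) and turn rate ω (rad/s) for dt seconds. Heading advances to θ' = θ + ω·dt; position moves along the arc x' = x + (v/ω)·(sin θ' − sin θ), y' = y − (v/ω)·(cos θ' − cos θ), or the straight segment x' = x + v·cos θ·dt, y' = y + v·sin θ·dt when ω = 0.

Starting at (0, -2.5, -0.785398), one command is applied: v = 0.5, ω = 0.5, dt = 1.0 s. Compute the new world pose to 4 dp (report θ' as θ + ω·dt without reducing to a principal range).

θ' = -0.7854 + 0.5·1.0 = -0.2854
R = v/ω = 0.5/0.5 = 1.0000
x' = 0 + 1.0000·(sin -0.2854 − sin -0.7854) = 0.4256
y' = -2.5 − 1.0000·(cos -0.2854 − cos -0.7854) = -2.7524

(0.4256, -2.7524, -0.2854)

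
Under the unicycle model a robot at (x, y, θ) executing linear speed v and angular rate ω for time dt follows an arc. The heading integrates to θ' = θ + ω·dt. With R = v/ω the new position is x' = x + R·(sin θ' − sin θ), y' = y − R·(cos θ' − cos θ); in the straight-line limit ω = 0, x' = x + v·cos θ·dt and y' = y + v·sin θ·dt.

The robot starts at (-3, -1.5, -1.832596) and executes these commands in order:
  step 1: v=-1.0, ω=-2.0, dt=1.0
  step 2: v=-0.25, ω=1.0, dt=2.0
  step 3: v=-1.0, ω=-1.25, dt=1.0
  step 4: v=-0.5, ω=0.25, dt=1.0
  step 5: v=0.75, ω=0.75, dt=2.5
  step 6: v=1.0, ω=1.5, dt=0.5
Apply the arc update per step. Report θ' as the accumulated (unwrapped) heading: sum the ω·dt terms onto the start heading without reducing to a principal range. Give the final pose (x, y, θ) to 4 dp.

(-0.6876, -2.2302, -0.2076)

step 1: θ'=-3.8326 (R=0.5000) → pose (-2.1984, -1.2441, -3.8326)
step 2: θ'=-1.8326 (R=-0.2500) → pose (-1.7976, -1.1162, -1.8326)
step 3: θ'=-3.0826 (R=0.8000) → pose (-1.0720, -0.5246, -3.0826)
step 4: θ'=-2.8326 (R=-2.0000) → pose (-0.5817, -0.4334, -2.8326)
step 5: θ'=-0.9576 (R=1.0000) → pose (-1.0954, -1.9615, -0.9576)
step 6: θ'=-0.2076 (R=0.6667) → pose (-0.6876, -2.2302, -0.2076)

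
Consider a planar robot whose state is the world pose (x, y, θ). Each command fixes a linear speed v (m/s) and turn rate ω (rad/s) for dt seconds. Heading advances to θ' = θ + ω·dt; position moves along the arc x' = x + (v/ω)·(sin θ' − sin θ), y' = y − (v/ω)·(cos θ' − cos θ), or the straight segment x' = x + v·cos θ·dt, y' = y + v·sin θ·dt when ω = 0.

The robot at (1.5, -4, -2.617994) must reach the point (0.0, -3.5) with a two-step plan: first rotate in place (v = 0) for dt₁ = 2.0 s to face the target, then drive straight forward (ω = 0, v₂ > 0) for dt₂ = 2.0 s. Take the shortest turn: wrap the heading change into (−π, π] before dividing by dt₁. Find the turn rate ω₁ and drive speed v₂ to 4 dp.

heading to target = atan2(-3.5−-4, 0−1.5) = 2.8198
Δθ = wrap(2.8198 − -2.6180) = -0.8453; ω₁ = Δθ/dt₁ = -0.4227
distance = √((0−1.5)² + (-3.5−-4)²) = 1.5811; v₂ = distance/dt₂ = 0.7906

ω₁ = -0.4227, v₂ = 0.7906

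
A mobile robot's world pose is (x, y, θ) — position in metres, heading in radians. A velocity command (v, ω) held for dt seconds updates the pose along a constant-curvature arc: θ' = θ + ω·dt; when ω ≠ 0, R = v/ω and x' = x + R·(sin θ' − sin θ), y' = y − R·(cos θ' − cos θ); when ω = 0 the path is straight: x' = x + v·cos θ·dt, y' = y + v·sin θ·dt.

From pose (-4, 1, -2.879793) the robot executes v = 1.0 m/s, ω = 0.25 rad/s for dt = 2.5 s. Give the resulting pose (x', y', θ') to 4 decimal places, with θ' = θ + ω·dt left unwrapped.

θ' = -2.8798 + 0.25·2.5 = -2.2548
R = v/ω = 1.0/0.25 = 4.0000
x' = -4 + 4.0000·(sin -2.2548 − sin -2.8798) = -6.0649
y' = 1 − 4.0000·(cos -2.2548 − cos -2.8798) = -0.3361

(-6.0649, -0.3361, -2.2548)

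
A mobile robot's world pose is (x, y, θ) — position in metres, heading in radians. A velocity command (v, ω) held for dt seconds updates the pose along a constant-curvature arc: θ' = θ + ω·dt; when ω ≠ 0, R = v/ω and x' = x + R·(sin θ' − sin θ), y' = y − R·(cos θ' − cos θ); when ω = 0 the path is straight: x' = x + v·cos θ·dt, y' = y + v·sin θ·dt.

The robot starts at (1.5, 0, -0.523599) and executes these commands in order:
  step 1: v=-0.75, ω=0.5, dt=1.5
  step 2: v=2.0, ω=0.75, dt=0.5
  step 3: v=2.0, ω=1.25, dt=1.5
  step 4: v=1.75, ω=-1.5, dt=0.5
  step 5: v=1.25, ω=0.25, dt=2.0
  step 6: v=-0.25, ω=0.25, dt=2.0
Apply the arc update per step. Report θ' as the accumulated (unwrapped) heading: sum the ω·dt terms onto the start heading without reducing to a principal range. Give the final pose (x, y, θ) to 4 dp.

step 1: θ'=0.2264 (R=-1.5000) → pose (0.4133, 0.1627, 0.2264)
step 2: θ'=0.6014 (R=2.6667) → pose (1.3235, 0.5625, 0.6014)
step 3: θ'=2.4764 (R=1.6000) → pose (1.4058, 3.1407, 2.4764)
step 4: θ'=1.7264 (R=-1.1667) → pose (0.9733, 3.8778, 1.7264)
step 5: θ'=2.2264 (R=5.0000) → pose (-0.0029, 6.1511, 2.2264)
step 6: θ'=2.7264 (R=-1.0000) → pose (0.3864, 5.8457, 2.7264)

(0.3864, 5.8457, 2.7264)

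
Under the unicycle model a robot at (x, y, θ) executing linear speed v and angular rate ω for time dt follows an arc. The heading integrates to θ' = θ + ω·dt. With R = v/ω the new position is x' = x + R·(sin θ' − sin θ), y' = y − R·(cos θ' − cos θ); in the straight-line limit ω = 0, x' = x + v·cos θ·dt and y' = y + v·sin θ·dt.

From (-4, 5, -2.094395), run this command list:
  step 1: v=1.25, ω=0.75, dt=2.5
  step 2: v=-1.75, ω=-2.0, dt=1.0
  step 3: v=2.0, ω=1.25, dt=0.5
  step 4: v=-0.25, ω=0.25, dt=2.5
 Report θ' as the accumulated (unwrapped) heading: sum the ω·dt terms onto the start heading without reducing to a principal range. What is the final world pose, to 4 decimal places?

(-3.9259, 3.5832, -0.9694)

step 1: θ'=-0.2194 (R=1.6667) → pose (-2.9194, 2.5400, -0.2194)
step 2: θ'=-2.2194 (R=0.8750) → pose (-3.4262, 3.9225, -2.2194)
step 3: θ'=-1.5944 (R=1.6000) → pose (-3.7507, 2.9938, -1.5944)
step 4: θ'=-0.9694 (R=-1.0000) → pose (-3.9259, 3.5832, -0.9694)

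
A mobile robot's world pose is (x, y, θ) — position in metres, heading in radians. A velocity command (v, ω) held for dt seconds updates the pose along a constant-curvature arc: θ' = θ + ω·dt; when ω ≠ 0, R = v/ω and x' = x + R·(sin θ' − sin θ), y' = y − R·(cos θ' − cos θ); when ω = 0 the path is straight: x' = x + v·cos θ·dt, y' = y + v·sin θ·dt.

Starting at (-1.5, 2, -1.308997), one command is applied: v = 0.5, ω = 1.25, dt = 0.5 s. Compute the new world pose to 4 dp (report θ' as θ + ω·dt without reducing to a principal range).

θ' = -1.3090 + 1.25·0.5 = -0.6840
R = v/ω = 0.5/1.25 = 0.4000
x' = -1.5 + 0.4000·(sin -0.6840 − sin -1.3090) = -1.3664
y' = 2 − 0.4000·(cos -0.6840 − cos -1.3090) = 1.7935

(-1.3664, 1.7935, -0.6840)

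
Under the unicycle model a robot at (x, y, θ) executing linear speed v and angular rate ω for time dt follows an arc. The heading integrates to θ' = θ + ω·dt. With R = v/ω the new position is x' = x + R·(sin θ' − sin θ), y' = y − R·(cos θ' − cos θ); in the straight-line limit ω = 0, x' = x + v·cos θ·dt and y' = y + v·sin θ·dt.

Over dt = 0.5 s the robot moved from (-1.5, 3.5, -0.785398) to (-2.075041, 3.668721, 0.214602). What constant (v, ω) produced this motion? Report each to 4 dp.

v = -1.2500, ω = 2.0000

Δθ = 0.214602 − -0.785398 = 1.000000
ω = Δθ/dt = 1.000000/0.5 = 2.0000
R = Δx/(sin θ' − sin θ) = -0.6250
v = R·ω = -0.6250·2.0000 = -1.2500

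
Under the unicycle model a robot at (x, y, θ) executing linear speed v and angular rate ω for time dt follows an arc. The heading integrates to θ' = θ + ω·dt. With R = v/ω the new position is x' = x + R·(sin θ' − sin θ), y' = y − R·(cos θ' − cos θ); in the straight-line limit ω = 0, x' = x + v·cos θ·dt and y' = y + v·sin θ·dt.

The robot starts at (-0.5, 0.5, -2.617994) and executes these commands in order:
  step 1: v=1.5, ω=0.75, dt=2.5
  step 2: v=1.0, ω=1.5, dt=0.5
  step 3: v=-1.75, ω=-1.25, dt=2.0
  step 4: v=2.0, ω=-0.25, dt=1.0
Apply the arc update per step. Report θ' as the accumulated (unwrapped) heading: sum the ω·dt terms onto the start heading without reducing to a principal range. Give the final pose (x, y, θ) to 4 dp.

step 1: θ'=-0.7430 (R=2.0000) → pose (-0.8530, -2.7049, -0.7430)
step 2: θ'=0.0070 (R=0.6667) → pose (-0.3973, -2.8806, 0.0070)
step 3: θ'=-2.4930 (R=1.4000) → pose (-1.2528, -0.3650, -2.4930)
step 4: θ'=-2.7430 (R=-8.0000) → pose (-2.9804, -1.3624, -2.7430)

(-2.9804, -1.3624, -2.7430)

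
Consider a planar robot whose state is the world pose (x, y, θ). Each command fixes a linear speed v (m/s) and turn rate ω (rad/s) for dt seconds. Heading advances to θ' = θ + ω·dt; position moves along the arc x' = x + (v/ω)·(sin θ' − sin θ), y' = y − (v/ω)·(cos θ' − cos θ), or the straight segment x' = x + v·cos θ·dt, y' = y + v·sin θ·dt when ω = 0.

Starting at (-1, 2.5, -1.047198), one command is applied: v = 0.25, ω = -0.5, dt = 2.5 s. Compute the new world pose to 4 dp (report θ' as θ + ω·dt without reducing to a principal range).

(-1.0592, 1.9179, -2.2972)

θ' = -1.0472 + -0.5·2.5 = -2.2972
R = v/ω = 0.25/-0.5 = -0.5000
x' = -1 + -0.5000·(sin -2.2972 − sin -1.0472) = -1.0592
y' = 2.5 − -0.5000·(cos -2.2972 − cos -1.0472) = 1.9179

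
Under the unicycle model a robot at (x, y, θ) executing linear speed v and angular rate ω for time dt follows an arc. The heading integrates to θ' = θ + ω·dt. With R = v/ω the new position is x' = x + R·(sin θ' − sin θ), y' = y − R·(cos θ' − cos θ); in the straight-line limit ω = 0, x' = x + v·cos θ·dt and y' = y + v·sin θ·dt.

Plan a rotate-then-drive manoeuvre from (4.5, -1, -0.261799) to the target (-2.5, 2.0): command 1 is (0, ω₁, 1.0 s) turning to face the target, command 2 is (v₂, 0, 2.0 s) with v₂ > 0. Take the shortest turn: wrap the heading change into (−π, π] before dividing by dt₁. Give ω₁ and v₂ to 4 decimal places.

heading to target = atan2(2−-1, -2.5−4.5) = 2.7367
Δθ = wrap(2.7367 − -0.2618) = 2.9985; ω₁ = Δθ/dt₁ = 2.9985
distance = √((-2.5−4.5)² + (2−-1)²) = 7.6158; v₂ = distance/dt₂ = 3.8079

ω₁ = 2.9985, v₂ = 3.8079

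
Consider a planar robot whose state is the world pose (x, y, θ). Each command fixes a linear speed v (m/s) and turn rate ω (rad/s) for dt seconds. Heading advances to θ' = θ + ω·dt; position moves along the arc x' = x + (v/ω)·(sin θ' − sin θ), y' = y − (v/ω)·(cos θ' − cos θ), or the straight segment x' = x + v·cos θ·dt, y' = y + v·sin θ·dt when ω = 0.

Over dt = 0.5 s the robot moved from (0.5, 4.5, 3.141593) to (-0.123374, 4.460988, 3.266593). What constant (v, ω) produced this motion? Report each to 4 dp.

Δθ = 3.266593 − 3.141593 = 0.125000
ω = Δθ/dt = 0.125000/0.5 = 0.2500
R = Δx/(sin θ' − sin θ) = 5.0000
v = R·ω = 5.0000·0.2500 = 1.2500

v = 1.2500, ω = 0.2500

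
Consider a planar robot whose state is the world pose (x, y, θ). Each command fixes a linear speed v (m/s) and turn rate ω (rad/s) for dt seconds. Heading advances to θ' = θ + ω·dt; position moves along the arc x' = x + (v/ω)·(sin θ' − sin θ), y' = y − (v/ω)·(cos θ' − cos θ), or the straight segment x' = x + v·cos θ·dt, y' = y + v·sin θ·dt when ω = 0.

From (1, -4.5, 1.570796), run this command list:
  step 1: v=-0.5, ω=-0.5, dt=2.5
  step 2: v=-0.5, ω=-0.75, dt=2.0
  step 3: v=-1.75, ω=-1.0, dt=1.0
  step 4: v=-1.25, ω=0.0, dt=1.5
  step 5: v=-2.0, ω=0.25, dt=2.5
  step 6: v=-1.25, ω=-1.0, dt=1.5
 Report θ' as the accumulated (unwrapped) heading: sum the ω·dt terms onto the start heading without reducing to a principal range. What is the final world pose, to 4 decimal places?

step 1: θ'=0.3208 (R=1.0000) → pose (0.3153, -5.4490, 0.3208)
step 2: θ'=-1.1792 (R=0.6667) → pose (-0.5111, -5.0708, -1.1792)
step 3: θ'=-2.1792 (R=1.7500) → pose (-0.3295, -3.4026, -2.1792)
step 4: θ'=-2.1792 (straight) → pose (0.7421, -1.8641, -2.1792)
step 5: θ'=-1.5542 (R=-8.0000) → pose (2.1766, 2.8411, -1.5542)
step 6: θ'=-3.0542 (R=1.2500) → pose (3.3173, 4.1071, -3.0542)

(3.3173, 4.1071, -3.0542)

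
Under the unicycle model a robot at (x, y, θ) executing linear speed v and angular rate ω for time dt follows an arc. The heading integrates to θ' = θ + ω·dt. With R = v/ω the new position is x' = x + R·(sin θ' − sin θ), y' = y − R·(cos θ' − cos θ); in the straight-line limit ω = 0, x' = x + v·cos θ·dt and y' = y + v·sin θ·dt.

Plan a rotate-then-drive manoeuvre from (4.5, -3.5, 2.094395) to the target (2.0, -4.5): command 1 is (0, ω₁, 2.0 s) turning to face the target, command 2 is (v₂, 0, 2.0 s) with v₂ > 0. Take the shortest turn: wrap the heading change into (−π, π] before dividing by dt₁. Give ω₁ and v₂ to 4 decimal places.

heading to target = atan2(-4.5−-3.5, 2−4.5) = -2.7611
Δθ = wrap(-2.7611 − 2.0944) = 1.4277; ω₁ = Δθ/dt₁ = 0.7139
distance = √((2−4.5)² + (-4.5−-3.5)²) = 2.6926; v₂ = distance/dt₂ = 1.3463

ω₁ = 0.7139, v₂ = 1.3463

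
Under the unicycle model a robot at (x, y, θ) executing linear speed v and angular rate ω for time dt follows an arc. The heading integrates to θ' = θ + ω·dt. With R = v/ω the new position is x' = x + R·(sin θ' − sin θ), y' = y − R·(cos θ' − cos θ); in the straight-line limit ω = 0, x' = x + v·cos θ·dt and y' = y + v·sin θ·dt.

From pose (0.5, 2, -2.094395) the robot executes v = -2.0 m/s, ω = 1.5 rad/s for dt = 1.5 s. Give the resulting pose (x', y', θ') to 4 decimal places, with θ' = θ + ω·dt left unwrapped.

(-0.8613, 3.9839, 0.1556)

θ' = -2.0944 + 1.5·1.5 = 0.1556
R = v/ω = -2.0/1.5 = -1.3333
x' = 0.5 + -1.3333·(sin 0.1556 − sin -2.0944) = -0.8613
y' = 2 − -1.3333·(cos 0.1556 − cos -2.0944) = 3.9839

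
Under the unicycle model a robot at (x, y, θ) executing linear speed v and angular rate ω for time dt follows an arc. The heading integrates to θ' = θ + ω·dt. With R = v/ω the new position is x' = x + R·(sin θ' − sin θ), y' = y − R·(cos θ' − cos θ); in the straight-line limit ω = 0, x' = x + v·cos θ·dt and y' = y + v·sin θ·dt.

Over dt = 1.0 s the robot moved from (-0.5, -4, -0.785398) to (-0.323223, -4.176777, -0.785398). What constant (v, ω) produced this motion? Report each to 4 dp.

v = 0.2500, ω = 0.0000

Δθ = -0.785398 − -0.785398 = 0.000000
ω = Δθ/dt = 0.000000/1.0 = 0.0000
ω = 0 → v = (Δx·cos θ + Δy·sin θ)/dt = 0.2500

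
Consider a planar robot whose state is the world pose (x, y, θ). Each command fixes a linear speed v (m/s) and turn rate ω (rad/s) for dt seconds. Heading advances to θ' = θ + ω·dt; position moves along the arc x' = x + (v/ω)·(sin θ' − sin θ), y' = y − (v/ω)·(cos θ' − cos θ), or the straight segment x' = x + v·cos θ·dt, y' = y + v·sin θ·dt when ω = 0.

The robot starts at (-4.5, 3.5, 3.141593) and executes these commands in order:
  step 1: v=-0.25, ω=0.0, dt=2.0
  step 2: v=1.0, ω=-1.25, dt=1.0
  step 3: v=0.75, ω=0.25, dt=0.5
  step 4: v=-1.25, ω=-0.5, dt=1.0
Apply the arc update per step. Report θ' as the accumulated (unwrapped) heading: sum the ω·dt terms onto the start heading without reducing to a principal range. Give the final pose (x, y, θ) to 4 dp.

step 1: θ'=3.1416 (straight) → pose (-4.0000, 3.5000, 3.1416)
step 2: θ'=1.8916 (R=-0.8000) → pose (-4.7592, 4.0477, 1.8916)
step 3: θ'=2.0166 (R=3.0000) → pose (-4.8993, 4.3953, 2.0166)
step 4: θ'=1.5166 (R=2.5000) → pose (-4.6587, 3.1819, 1.5166)

(-4.6587, 3.1819, 1.5166)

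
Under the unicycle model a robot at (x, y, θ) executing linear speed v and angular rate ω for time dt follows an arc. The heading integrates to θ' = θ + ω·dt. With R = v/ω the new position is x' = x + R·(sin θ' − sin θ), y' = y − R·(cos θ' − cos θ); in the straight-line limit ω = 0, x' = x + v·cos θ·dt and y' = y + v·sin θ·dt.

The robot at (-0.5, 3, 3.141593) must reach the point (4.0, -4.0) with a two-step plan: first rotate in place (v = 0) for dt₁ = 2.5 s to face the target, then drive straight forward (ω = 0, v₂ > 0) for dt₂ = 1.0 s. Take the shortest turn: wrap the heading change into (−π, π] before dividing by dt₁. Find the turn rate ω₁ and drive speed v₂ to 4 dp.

heading to target = atan2(-4−3, 4−-0.5) = -0.9995
Δθ = wrap(-0.9995 − 3.1416) = 2.1421; ω₁ = Δθ/dt₁ = 0.8569
distance = √((4−-0.5)² + (-4−3)²) = 8.3217; v₂ = distance/dt₂ = 8.3217

ω₁ = 0.8569, v₂ = 8.3217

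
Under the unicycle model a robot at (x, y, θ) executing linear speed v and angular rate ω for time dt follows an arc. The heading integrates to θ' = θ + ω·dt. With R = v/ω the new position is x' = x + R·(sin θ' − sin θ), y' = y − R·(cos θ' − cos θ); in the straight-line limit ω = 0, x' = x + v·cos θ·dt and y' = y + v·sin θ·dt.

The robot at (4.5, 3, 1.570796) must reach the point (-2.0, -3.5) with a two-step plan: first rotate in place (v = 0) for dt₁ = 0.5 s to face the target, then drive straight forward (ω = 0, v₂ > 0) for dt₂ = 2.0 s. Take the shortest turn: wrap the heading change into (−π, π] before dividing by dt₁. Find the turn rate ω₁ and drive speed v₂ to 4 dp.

ω₁ = 4.7124, v₂ = 4.5962

heading to target = atan2(-3.5−3, -2−4.5) = -2.3562
Δθ = wrap(-2.3562 − 1.5708) = 2.3562; ω₁ = Δθ/dt₁ = 4.7124
distance = √((-2−4.5)² + (-3.5−3)²) = 9.1924; v₂ = distance/dt₂ = 4.5962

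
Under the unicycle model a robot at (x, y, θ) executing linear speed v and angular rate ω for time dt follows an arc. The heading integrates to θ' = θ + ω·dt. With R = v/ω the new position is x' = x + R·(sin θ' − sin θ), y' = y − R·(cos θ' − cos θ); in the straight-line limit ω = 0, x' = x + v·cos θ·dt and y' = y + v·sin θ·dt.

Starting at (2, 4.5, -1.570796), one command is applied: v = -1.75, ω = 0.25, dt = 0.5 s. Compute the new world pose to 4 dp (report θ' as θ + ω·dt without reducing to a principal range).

θ' = -1.5708 + 0.25·0.5 = -1.4458
R = v/ω = -1.75/0.25 = -7.0000
x' = 2 + -7.0000·(sin -1.4458 − sin -1.5708) = 1.9454
y' = 4.5 − -7.0000·(cos -1.4458 − cos -1.5708) = 5.3727

(1.9454, 5.3727, -1.4458)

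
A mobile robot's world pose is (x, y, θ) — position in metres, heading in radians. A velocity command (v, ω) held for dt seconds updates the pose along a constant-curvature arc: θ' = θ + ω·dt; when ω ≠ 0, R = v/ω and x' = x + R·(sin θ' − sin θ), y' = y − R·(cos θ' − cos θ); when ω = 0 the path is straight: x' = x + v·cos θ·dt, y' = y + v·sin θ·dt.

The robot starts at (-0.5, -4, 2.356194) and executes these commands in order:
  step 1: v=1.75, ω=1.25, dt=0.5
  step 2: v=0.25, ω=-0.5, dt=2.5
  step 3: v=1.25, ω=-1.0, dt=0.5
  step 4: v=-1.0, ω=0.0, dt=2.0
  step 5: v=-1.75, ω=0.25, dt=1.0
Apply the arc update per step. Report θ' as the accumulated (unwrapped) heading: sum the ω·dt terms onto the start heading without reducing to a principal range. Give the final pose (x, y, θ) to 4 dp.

step 1: θ'=2.9812 (R=1.4000) → pose (-1.2664, -3.6079, 2.9812)
step 2: θ'=1.7312 (R=-0.5000) → pose (-1.6801, -3.1942, 1.7312)
step 3: θ'=1.2312 (R=-1.2500) → pose (-1.6247, -2.5782, 1.2312)
step 4: θ'=1.2312 (straight) → pose (-2.2910, -4.4639, 1.2312)
step 5: θ'=1.4812 (R=-7.0000) → pose (-2.6627, -6.1693, 1.4812)

(-2.6627, -6.1693, 1.4812)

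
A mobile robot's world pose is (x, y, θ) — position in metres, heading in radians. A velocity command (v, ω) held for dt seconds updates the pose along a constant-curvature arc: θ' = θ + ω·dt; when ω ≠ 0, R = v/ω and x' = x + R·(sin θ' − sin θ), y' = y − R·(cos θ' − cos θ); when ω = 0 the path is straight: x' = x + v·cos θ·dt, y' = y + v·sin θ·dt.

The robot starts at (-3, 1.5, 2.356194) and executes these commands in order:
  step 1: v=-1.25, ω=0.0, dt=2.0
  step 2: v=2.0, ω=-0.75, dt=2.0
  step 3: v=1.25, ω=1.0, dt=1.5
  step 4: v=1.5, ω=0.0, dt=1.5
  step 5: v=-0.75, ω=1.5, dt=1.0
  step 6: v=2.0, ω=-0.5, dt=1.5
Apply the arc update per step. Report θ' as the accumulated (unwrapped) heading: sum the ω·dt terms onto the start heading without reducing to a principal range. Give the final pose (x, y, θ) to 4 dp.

step 1: θ'=2.3562 (straight) → pose (-1.2322, -0.2678, 2.3562)
step 2: θ'=0.8562 (R=-2.6667) → pose (-1.3609, 3.3654, 0.8562)
step 3: θ'=2.3562 (R=1.2500) → pose (-1.4212, 5.0684, 2.3562)
step 4: θ'=2.3562 (straight) → pose (-3.0122, 6.6594, 2.3562)
step 5: θ'=3.8562 (R=-0.5000) → pose (-2.3310, 6.6353, 3.8562)
step 6: θ'=3.1062 (R=-4.0000) → pose (-5.0938, 5.6592, 3.1062)

(-5.0938, 5.6592, 3.1062)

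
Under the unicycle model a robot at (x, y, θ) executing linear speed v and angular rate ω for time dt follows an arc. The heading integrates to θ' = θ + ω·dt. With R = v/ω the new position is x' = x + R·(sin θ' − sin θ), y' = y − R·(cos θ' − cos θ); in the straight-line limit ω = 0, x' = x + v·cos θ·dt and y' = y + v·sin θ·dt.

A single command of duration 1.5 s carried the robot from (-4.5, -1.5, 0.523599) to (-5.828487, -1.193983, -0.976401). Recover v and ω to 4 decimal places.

Δθ = -0.976401 − 0.523599 = -1.500000
ω = Δθ/dt = -1.500000/1.5 = -1.0000
R = Δx/(sin θ' − sin θ) = 1.0000
v = R·ω = 1.0000·-1.0000 = -1.0000

v = -1.0000, ω = -1.0000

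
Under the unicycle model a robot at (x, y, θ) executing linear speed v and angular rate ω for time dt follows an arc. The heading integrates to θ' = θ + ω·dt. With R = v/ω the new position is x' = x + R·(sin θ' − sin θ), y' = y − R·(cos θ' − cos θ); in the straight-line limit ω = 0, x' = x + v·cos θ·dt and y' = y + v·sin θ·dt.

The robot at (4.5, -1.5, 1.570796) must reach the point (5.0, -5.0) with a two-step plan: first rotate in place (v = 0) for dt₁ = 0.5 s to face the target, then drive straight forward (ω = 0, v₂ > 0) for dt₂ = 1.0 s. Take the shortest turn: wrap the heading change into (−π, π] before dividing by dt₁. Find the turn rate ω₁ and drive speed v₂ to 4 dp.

ω₁ = -5.9994, v₂ = 3.5355

heading to target = atan2(-5−-1.5, 5−4.5) = -1.4289
Δθ = wrap(-1.4289 − 1.5708) = -2.9997; ω₁ = Δθ/dt₁ = -5.9994
distance = √((5−4.5)² + (-5−-1.5)²) = 3.5355; v₂ = distance/dt₂ = 3.5355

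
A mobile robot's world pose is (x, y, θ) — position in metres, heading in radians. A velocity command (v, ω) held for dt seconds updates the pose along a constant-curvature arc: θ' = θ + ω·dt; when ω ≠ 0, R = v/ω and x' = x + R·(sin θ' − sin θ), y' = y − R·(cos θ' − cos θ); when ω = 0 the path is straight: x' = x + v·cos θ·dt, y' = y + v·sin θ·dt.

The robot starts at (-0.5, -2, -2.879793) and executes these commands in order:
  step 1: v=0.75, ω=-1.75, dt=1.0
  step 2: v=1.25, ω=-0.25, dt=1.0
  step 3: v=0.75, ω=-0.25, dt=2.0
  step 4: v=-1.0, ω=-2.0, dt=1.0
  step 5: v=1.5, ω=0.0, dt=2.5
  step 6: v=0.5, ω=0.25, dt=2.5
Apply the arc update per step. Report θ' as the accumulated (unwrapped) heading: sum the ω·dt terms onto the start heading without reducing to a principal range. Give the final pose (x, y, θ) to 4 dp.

(1.3620, -3.1423, -6.7548)

step 1: θ'=-4.6298 (R=-0.4286) → pose (-1.0380, -1.6214, -4.6298)
step 2: θ'=-4.8798 (R=-5.0000) → pose (-0.9852, -0.3758, -4.8798)
step 3: θ'=-5.3798 (R=-3.0000) → pose (-0.3834, 0.9812, -5.3798)
step 4: θ'=-7.3798 (R=0.5000) → pose (-1.2210, 1.0624, -7.3798)
step 5: θ'=-7.3798 (straight) → pose (0.4914, -2.2739, -7.3798)
step 6: θ'=-6.7548 (R=2.0000) → pose (1.3620, -3.1423, -6.7548)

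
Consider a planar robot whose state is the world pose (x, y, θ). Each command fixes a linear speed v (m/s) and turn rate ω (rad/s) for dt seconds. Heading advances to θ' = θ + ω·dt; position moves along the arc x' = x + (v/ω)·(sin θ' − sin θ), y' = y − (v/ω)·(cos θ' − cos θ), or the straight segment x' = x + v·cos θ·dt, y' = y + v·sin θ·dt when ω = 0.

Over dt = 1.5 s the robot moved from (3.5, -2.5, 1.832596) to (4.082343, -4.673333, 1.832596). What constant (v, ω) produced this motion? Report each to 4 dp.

v = -1.5000, ω = 0.0000

Δθ = 1.832596 − 1.832596 = 0.000000
ω = Δθ/dt = 0.000000/1.5 = 0.0000
ω = 0 → v = (Δx·cos θ + Δy·sin θ)/dt = -1.5000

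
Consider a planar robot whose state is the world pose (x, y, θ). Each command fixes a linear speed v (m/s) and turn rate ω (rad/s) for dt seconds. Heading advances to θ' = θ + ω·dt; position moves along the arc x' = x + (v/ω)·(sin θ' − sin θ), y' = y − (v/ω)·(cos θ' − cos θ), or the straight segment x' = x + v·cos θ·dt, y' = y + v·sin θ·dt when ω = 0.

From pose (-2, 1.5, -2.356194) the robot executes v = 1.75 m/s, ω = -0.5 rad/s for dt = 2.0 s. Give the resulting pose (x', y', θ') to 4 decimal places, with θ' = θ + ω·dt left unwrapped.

θ' = -2.3562 + -0.5·2.0 = -3.3562
R = v/ω = 1.75/-0.5 = -3.5000
x' = -2 + -3.5000·(sin -3.3562 − sin -2.3562) = -5.2202
y' = 1.5 − -3.5000·(cos -3.3562 − cos -2.3562) = 0.5552

(-5.2202, 0.5552, -3.3562)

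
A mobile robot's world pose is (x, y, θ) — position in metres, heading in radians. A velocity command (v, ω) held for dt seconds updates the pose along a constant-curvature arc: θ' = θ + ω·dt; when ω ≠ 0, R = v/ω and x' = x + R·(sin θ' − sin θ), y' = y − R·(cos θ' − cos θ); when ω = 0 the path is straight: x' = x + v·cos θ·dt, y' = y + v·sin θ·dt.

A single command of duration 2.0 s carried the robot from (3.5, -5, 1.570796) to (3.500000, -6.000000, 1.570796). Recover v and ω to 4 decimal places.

v = -0.5000, ω = 0.0000

Δθ = 1.570796 − 1.570796 = 0.000000
ω = Δθ/dt = 0.000000/2.0 = 0.0000
ω = 0 → v = (Δx·cos θ + Δy·sin θ)/dt = -0.5000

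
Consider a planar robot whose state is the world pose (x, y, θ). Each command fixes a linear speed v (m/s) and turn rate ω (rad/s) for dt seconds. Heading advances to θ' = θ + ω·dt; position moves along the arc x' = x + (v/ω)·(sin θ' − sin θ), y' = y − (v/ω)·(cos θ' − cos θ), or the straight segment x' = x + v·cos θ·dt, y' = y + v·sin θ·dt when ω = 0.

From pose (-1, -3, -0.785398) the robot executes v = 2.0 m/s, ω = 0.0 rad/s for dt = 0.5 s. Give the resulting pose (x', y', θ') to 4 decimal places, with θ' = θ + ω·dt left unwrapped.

θ' = -0.7854 + 0.0·0.5 = -0.7854
ω = 0 → straight: x' = -1 + 2.0·cos(-0.7854)·0.5 = -0.2929
y' = -3 + 2.0·sin(-0.7854)·0.5 = -3.7071

(-0.2929, -3.7071, -0.7854)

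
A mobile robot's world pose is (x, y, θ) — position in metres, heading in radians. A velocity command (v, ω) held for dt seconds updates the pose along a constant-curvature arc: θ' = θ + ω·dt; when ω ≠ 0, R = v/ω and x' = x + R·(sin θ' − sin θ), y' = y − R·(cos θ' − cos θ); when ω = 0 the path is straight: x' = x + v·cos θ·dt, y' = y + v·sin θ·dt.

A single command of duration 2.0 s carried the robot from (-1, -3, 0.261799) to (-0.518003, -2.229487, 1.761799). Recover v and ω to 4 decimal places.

v = 0.5000, ω = 0.7500

Δθ = 1.761799 − 0.261799 = 1.500000
ω = Δθ/dt = 1.500000/2.0 = 0.7500
R = −Δy/(cos θ' − cos θ) = 0.6667
v = R·ω = 0.6667·0.7500 = 0.5000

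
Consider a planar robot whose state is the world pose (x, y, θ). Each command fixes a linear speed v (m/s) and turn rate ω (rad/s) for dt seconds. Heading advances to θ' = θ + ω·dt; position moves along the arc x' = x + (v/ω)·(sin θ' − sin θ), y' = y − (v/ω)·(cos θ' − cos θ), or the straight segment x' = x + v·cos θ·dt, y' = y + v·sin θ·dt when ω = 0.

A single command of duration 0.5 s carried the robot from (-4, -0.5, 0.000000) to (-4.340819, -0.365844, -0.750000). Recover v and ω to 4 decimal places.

Δθ = -0.750000 − 0.000000 = -0.750000
ω = Δθ/dt = -0.750000/0.5 = -1.5000
R = Δx/(sin θ' − sin θ) = 0.5000
v = R·ω = 0.5000·-1.5000 = -0.7500

v = -0.7500, ω = -1.5000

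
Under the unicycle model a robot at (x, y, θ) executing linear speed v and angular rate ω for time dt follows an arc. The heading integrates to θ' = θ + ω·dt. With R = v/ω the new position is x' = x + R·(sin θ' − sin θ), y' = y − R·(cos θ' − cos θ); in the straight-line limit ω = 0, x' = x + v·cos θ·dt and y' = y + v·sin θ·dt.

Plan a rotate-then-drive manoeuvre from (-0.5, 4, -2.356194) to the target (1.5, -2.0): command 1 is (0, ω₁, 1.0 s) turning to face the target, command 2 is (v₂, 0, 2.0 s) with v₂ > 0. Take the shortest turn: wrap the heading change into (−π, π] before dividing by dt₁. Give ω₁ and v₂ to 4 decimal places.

heading to target = atan2(-2−4, 1.5−-0.5) = -1.2490
Δθ = wrap(-1.2490 − -2.3562) = 1.1071; ω₁ = Δθ/dt₁ = 1.1071
distance = √((1.5−-0.5)² + (-2−4)²) = 6.3246; v₂ = distance/dt₂ = 3.1623

ω₁ = 1.1071, v₂ = 3.1623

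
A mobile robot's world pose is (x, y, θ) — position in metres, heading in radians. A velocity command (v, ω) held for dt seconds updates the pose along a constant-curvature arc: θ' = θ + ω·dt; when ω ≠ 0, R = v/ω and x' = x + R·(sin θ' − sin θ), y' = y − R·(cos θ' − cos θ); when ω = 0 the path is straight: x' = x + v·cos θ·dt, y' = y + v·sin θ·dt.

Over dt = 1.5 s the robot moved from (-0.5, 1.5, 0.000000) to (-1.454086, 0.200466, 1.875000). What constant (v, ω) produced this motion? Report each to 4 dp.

Δθ = 1.875000 − 0.000000 = 1.875000
ω = Δθ/dt = 1.875000/1.5 = 1.2500
R = −Δy/(cos θ' − cos θ) = -1.0000
v = R·ω = -1.0000·1.2500 = -1.2500

v = -1.2500, ω = 1.2500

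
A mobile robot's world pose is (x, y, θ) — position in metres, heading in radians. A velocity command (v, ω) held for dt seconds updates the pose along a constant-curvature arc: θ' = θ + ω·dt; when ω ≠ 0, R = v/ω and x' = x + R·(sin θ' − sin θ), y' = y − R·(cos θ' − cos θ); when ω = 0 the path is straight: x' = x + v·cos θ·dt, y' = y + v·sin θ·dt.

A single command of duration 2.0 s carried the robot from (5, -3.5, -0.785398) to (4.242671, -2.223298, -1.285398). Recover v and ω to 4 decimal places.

Δθ = -1.285398 − -0.785398 = -0.500000
ω = Δθ/dt = -0.500000/2.0 = -0.2500
R = −Δy/(cos θ' − cos θ) = 3.0000
v = R·ω = 3.0000·-0.2500 = -0.7500

v = -0.7500, ω = -0.2500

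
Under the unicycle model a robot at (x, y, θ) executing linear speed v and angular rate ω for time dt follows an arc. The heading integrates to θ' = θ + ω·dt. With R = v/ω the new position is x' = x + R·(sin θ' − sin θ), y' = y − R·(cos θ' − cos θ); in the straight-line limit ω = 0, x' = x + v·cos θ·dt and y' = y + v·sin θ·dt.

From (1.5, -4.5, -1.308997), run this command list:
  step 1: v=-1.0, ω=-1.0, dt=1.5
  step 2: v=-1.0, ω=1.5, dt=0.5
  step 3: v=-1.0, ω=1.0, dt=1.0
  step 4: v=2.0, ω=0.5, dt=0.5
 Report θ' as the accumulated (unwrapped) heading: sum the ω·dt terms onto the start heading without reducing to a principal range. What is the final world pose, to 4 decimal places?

(3.0923, -2.8217, -0.8090)

step 1: θ'=-2.8090 (R=1.0000) → pose (2.1394, -3.2960, -2.8090)
step 2: θ'=-2.0590 (R=-0.6667) → pose (2.5105, -2.9785, -2.0590)
step 3: θ'=-1.0590 (R=-1.0000) → pose (2.4992, -2.0198, -1.0590)
step 4: θ'=-0.8090 (R=4.0000) → pose (3.0923, -2.8217, -0.8090)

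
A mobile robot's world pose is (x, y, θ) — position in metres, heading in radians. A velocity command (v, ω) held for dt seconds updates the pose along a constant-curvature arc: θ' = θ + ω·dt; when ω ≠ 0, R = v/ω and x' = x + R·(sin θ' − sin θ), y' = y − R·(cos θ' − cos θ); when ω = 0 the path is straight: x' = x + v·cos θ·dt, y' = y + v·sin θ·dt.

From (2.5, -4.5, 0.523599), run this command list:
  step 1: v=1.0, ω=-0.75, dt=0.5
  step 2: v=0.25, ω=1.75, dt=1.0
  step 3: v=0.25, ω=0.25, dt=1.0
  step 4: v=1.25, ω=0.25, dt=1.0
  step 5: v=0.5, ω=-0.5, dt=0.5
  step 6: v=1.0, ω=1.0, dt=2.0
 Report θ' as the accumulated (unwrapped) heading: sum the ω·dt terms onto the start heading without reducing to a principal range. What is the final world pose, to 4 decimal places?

step 1: θ'=0.1486 (R=-1.3333) → pose (2.9693, -4.3361, 0.1486)
step 2: θ'=1.8986 (R=0.1429) → pose (3.0834, -4.1488, 1.8986)
step 3: θ'=2.1486 (R=1.0000) → pose (2.9743, -3.9246, 2.1486)
step 4: θ'=2.3986 (R=5.0000) → pose (2.1684, -2.9733, 2.3986)
step 5: θ'=2.1486 (R=-1.0000) → pose (2.0073, -2.7830, 2.1486)
step 6: θ'=4.1486 (R=1.0000) → pose (0.3244, -2.7948, 4.1486)

(0.3244, -2.7948, 4.1486)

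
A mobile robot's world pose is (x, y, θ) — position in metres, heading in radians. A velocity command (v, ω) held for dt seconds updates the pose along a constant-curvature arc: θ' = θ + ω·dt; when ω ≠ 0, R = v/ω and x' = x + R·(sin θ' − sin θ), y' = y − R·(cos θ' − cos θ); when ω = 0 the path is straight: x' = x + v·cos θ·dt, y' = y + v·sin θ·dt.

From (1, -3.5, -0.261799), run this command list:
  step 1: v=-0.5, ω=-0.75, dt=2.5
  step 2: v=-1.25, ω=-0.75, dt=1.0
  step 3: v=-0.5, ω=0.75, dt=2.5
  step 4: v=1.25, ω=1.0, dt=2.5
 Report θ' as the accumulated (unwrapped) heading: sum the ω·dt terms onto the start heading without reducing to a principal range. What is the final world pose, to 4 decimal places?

(4.2992, -0.2210, 1.4882)

step 1: θ'=-2.1368 (R=0.6667) → pose (0.6098, -2.4985, -2.1368)
step 2: θ'=-2.8868 (R=1.6667) → pose (1.5965, -1.7795, -2.8868)
step 3: θ'=-1.0118 (R=-0.6667) → pose (1.9937, -0.7808, -1.0118)
step 4: θ'=1.4882 (R=1.2500) → pose (4.2992, -0.2210, 1.4882)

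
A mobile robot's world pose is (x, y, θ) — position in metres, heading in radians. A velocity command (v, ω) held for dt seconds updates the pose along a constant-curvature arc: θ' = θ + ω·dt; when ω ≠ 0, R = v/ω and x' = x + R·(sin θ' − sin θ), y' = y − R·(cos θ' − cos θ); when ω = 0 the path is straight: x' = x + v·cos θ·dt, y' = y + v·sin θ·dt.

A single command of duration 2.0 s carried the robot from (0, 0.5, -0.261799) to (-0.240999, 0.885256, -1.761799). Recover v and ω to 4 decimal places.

Δθ = -1.761799 − -0.261799 = -1.500000
ω = Δθ/dt = -1.500000/2.0 = -0.7500
R = −Δy/(cos θ' − cos θ) = 0.3333
v = R·ω = 0.3333·-0.7500 = -0.2500

v = -0.2500, ω = -0.7500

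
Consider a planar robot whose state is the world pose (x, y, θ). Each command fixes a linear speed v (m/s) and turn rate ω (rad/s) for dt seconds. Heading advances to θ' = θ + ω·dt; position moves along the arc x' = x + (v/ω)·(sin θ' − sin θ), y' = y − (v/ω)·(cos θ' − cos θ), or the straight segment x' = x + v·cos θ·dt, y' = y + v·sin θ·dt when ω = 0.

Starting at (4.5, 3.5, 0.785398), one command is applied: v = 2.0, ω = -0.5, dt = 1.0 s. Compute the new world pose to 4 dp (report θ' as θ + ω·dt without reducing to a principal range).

θ' = 0.7854 + -0.5·1.0 = 0.2854
R = v/ω = 2.0/-0.5 = -4.0000
x' = 4.5 + -4.0000·(sin 0.2854 − sin 0.7854) = 6.2023
y' = 3.5 − -4.0000·(cos 0.2854 − cos 0.7854) = 4.5098

(6.2023, 4.5098, 0.2854)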